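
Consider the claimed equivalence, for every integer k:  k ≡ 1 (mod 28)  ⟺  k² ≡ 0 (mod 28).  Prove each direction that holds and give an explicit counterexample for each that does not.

(⇒) This fails: take k = 1. Then 1 ≡ 1 (mod 28), but 1² = 1 ≡ 1 (mod 28), not 0.

(⇐) This fails: take k = 0. Then 0² = 0 ≡ 0 (mod 28), yet 0 ≡ 0 (mod 28), not 1.

(⇒) fails and (⇐) fails.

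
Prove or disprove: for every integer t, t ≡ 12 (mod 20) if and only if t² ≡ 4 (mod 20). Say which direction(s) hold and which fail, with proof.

Forward direction. Suppose t ≡ 12 (mod 20). Write t = 20j + 12. Then (20j + 12)² = 400j² + 480j + 144 = 20(20j² + 24j + 7) + 4, so t² ≡ 4 (mod 20).

Converse. This fails: take t = 2. Then 2² = 4 ≡ 4 (mod 20), yet 2 ≡ 2 (mod 20), not 12.

The forward direction holds; the converse fails.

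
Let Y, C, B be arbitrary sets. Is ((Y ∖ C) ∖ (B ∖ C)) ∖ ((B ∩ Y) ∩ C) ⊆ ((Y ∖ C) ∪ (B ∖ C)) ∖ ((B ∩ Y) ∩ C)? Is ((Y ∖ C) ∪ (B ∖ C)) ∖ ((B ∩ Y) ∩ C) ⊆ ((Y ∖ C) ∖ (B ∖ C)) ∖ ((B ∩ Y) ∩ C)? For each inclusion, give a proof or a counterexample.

(⟹) Let x ∈ ((Y ∖ C) ∖ (B ∖ C)) ∖ ((B ∩ Y) ∩ C). Then x ∈ Y and x ∉ C, B, from which x ∈ ((Y ∖ C) ∪ (B ∖ C)) ∖ ((B ∩ Y) ∩ C).

(⟸) This inclusion fails. Take Y = ∅, C = ∅, B = {1}; then 1 ∈ ((Y ∖ C) ∪ (B ∖ C)) ∖ ((B ∩ Y) ∩ C) but 1 ∉ ((Y ∖ C) ∖ (B ∖ C)) ∖ ((B ∩ Y) ∩ C).

(⊆) holds; (⊇) fails.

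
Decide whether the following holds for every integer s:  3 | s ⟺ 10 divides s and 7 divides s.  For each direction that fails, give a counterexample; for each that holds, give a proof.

Neither implication holds.

(⇒) This fails: take s = 3. Certainly 3 ∣ 3, but 10 ∤ 3.

(⇐) This fails: take s = 70. Both 10 ∣ 70 and 7 ∣ 70, yet 70 is not a multiple of 3 (since 70 = 23·3 + 1), so 3 ∤ 70.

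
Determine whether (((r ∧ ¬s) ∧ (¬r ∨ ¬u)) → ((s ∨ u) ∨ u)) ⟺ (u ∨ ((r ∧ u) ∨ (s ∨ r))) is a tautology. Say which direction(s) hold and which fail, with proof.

(⇒) This fails. Under u = F, s = F, r = F, the left side is true but the right side is false.

(⇐) This fails. Under u = F, s = F, r = T, the left side is false but the right side is true.

(⇒) fails and (⇐) fails.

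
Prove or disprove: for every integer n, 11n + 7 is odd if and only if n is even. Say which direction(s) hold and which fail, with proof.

Both directions hold; the statement is true.

Forward direction. Suppose 11n + 7 is odd. Since 11 is odd, 11n and n have the same parity, so 11n + 7 ≡ n + 7 (mod 2). As 7 is odd, 11n + 7 is odd exactly when n is even. Thus n is even.

Converse. Suppose n is even; write n = 2j. Then 11n + 7 = 11·(2j) + 7 = 2·11j + 7, which is odd.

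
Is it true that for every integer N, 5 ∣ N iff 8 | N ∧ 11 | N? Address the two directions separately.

(→) This fails: take N = 5. Certainly 5 ∣ 5, but 8 ∤ 5.

(←) This fails: take N = 88. Both 8 ∣ 88 and 11 ∣ 88, yet 88 is not a multiple of 5 (since 88 = 17·5 + 3), so 5 ∤ 88.

Neither direction holds.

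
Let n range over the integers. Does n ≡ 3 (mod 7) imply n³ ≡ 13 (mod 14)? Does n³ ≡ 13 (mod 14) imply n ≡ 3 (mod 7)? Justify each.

[⇒] This fails: take n = 10. Then 10 ≡ 3 (mod 7), but 10³ = 1000 ≡ 6 (mod 14), not 13.

[⇐] This fails: take n = 5. Then 5³ = 125 ≡ 13 (mod 14), yet 5 ≡ 5 (mod 7), not 3.

Neither direction holds.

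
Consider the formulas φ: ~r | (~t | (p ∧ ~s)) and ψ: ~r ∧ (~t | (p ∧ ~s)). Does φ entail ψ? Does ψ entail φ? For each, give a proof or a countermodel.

Not equivalent: only (⇐) holds.

(⟸) Assume the antecedent. If r is true, the antecedent cannot hold. If r is false, ~r | (~t | (p ∧ ~s)) reduces to true regardless of the other variables. Either way ~r | (~t | (p ∧ ~s)) holds.

(⟹) This fails. Under p = F, s = F, r = T, t = F, the left side is true but the right side is false.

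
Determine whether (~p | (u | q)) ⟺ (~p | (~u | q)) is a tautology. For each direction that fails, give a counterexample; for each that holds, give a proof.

[⇒] This fails. Under q = F, u = T, p = T, the left side is true but the right side is false.

[⇐] This fails. Under q = F, u = F, p = T, the left side is false but the right side is true.

Neither implication holds.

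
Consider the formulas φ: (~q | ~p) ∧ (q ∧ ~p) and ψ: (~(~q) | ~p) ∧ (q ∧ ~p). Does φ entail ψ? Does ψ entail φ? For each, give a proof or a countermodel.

Both directions hold; the statement is true.

(→) Assume the antecedent. If p is true, the antecedent cannot hold. If p is false, the antecedent forces (p = F, q = T), and (~(~q) | ~p) ∧ (q ∧ ~p) holds there. Either way (~(~q) | ~p) ∧ (q ∧ ~p) holds.

(←) Assume the antecedent. If p is true, the antecedent cannot hold. If p is false, the antecedent forces (p = F, q = T), and (~q | ~p) ∧ (q ∧ ~p) holds there. Either way (~q | ~p) ∧ (q ∧ ~p) holds.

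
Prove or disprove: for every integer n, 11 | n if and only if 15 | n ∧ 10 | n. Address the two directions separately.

(⇒) This fails: take n = 11. Certainly 11 ∣ 11, but 15 ∤ 11.

(⇐) This fails: take n = 30. Both 15 ∣ 30 and 10 ∣ 30, yet 30 is not a multiple of 11 (since 30 = 2·11 + 8), so 11 ∤ 30.

Neither implication holds.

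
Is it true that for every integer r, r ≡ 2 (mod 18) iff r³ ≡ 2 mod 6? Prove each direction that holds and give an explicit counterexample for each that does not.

The forward direction holds; the converse fails.

(⇒) Suppose r ≡ 2 (mod 18). Then r³ ≡ 2³ = 8 (mod 18), and since 6 ∣ 18, also r³ ≡ 2 (mod 6).

(⇐) This fails: take r = 8. Then 8³ = 512 ≡ 2 (mod 6), yet 8 ≡ 8 (mod 18), not 2.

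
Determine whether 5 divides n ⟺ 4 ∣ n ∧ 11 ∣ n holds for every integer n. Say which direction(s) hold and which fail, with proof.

(⇒) fails and (⇐) fails.

Forward direction. This fails: take n = 5. Certainly 5 ∣ 5, but 4 ∤ 5.

Converse. This fails: take n = 44. Both 4 ∣ 44 and 11 ∣ 44, yet 44 is not a multiple of 5 (since 44 = 8·5 + 4), so 5 ∤ 44.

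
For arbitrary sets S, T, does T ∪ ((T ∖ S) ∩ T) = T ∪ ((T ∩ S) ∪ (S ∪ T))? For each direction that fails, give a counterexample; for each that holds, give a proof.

Forward inclusion. Let x ∈ T ∪ ((T ∖ S) ∩ T). Then either x ∈ T and x ∉ S; or x ∈ S ∩ T. In each case x ∈ T ∪ ((T ∩ S) ∪ (S ∪ T)), so T ∪ ((T ∖ S) ∩ T) ⊆ T ∪ ((T ∩ S) ∪ (S ∪ T)).

Reverse inclusion. This inclusion fails. Take S = {1}, T = ∅; then 1 ∈ T ∪ ((T ∩ S) ∪ (S ∪ T)) but 1 ∉ T ∪ ((T ∖ S) ∩ T).

Only the forward inclusion holds.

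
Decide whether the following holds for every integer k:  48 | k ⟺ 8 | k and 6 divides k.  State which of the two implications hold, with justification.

(→) If 48 ∣ k, write k = 48q. Since 48 = 6·8, k = 8·(6q), so 8 ∣ k; and since 48 = 8·6, k = 6·(8q), so 6 ∣ k.

(←) This fails: take k = 24. Both 8 ∣ 24 and 6 ∣ 24, yet 24 is not a multiple of 48 (since 24 = 0·48 + 24), so 48 ∤ 24.

Not equivalent: only (⇒) holds.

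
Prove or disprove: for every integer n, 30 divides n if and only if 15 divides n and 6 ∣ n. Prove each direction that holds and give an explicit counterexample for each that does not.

[⇒] If 30 ∣ n, write n = 30q. Since 30 = 2·15, n = 15·(2q), so 15 ∣ n; and since 30 = 5·6, n = 6·(5q), so 6 ∣ n.

[⇐] Suppose 15 ∣ n and 6 ∣ n. Any common multiple of 15 and 6 is a multiple of their lcm; here lcm(15, 6) = 15·6/gcd(15, 6) = 90/3 = 30, so 30 ∣ n.

Both directions hold.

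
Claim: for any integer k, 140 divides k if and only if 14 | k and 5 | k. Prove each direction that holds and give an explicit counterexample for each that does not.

(→) If 140 ∣ k, write k = 140q. Since 140 = 10·14, k = 14·(10q), so 14 ∣ k; and since 140 = 28·5, k = 5·(28q), so 5 ∣ k.

(←) This fails: take k = 70. Both 14 ∣ 70 and 5 ∣ 70, yet 70 is not a multiple of 140 (since 70 = 0·140 + 70), so 140 ∤ 70.

(⇒) holds; (⇐) fails.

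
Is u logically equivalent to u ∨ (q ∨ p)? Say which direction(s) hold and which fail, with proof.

[⇒] Assume the antecedent. If q is true, u ∨ (q ∨ p) reduces to true regardless of the other variables. If q is false, the antecedent forces (q = F, u = T, p = F) or (q = F, u = T, p = T), and u ∨ (q ∨ p) holds there. Either way u ∨ (q ∨ p) holds.

[⇐] This fails. Under q = T, u = F, p = F, the left side is false but the right side is true.

Not equivalent: only (⇒) holds.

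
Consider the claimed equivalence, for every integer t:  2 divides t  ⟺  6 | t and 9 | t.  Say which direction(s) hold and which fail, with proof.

Only the converse holds.

(⟹) This fails: take t = 2. Certainly 2 ∣ 2, but 6 ∤ 2.

(⟸) Suppose 6 ∣ t and 9 ∣ t. Any common multiple of 6 and 9 is a multiple of their lcm; here lcm(6, 9) = 6·9/gcd(6, 9) = 54/3 = 18, so 18 ∣ t. Since 2 ∣ 18, it follows that 2 ∣ t.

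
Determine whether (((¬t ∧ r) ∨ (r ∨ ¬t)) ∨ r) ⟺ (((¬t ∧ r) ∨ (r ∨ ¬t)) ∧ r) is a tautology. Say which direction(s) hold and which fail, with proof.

Converse. Assume the antecedent. If t is true, the antecedent forces (t = T, r = T), and ((¬t ∧ r) ∨ (r ∨ ¬t)) ∨ r holds there. If t is false, ((¬t ∧ r) ∨ (r ∨ ¬t)) ∨ r reduces to true regardless of the other variables. Either way ((¬t ∧ r) ∨ (r ∨ ¬t)) ∨ r holds.

Forward direction. This fails. Under t = F, r = F, the left side is true but the right side is false.

The forward direction fails; the converse holds.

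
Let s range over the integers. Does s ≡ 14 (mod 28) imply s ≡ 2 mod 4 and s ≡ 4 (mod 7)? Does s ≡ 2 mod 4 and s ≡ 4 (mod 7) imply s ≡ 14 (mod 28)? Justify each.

(⇒) This fails: s = 14 gives 14 ≡ 14 (mod 28) but 14 ≡ 0 (mod 7), so the conjunction on the right does not hold.

(⇐) This fails: s = 18 satisfies both congruences on the right (18 ≡ 2 mod 4 and 18 ≡ 4 mod 7) yet 18 ≡ 18 (mod 28), not 14.

(⇒) fails and (⇐) fails.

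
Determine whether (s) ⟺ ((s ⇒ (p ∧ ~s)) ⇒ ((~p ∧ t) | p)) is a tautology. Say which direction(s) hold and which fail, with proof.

(⇒) Assume the antecedent. If p is true, the consequent reduces to true regardless of the other variables. If p is false, the antecedent forces (p = F, s = T, t = F) or (p = F, s = T, t = T), and the consequent holds there. Either way the consequent holds.

(⇐) This fails. Under p = T, s = F, t = F, the left side is false but the right side is true.

(⇒) holds; (⇐) fails.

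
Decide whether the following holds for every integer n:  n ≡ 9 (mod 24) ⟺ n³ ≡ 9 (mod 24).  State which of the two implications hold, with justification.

Both directions hold.

[⇒] Suppose n ≡ 9 (mod 24). Write n = 24j + 9. Then (24j + 9)³ = 13824j³ + 15552j² + 5832j + 729 = 24(576j³ + 648j² + 243j + 30) + 9, so n³ ≡ 9 (mod 24).

[⇐] Conversely, suppose n³ ≡ 9 (mod 24). The only residue r in {0, …, 23} with r³ ≡ 9 (mod 24) is r = 9, so n ≡ 9 (mod 24).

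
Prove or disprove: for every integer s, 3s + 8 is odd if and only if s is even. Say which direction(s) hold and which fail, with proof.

[⇒] This fails: s = 1 gives 3s + 8 = 11, which is odd, but 1 is odd, not even.

[⇐] This also fails: s = 0 is even, but 3s + 8 = 8 is even, not odd.

Both directions fail.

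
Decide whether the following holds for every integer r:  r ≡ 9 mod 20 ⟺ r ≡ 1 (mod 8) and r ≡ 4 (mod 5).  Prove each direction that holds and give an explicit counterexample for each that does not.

(→) This fails: r = 29 gives 29 ≡ 9 (mod 20) but 29 ≡ 5 (mod 8), so the conjunction on the right does not hold.

(←) Conversely, if r ≡ 1 (mod 8) and r ≡ 4 (mod 5), then by the Chinese remainder theorem r ≡ 9 (mod 40). Since 9 ≡ 9 (mod 20) and 20 ∣ 40, we get r ≡ 9 (mod 20).

The forward direction fails; the converse holds.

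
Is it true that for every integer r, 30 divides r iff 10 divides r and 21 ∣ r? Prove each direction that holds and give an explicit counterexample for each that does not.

(→) This fails: take r = 30. Certainly 30 ∣ 30, but 21 ∤ 30.

(←) Suppose 10 ∣ r and 21 ∣ r. Any common multiple of 10 and 21 is a multiple of their lcm; here gcd(10, 21) = 1, so lcm(10, 21) = 10·21 = 210, so 210 ∣ r. Since 30 ∣ 210, it follows that 30 ∣ r.

Not equivalent: only (⇐) holds.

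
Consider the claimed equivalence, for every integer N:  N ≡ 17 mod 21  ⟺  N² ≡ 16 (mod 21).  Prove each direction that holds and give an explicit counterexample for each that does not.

The forward direction holds; the converse fails.

(→) Suppose N ≡ 17 mod 21. Write N = 21j + 17. Then (21j + 17)² = 441j² + 714j + 289 = 21(21j² + 34j + 13) + 16, so N² ≡ 16 (mod 21).

(←) This fails: take N = 4. Then 4² = 16 ≡ 16 (mod 21), yet 4 ≡ 4 (mod 21), not 17.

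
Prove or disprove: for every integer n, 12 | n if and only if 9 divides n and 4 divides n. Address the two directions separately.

Converse. Suppose 9 ∣ n and 4 ∣ n. Any common multiple of 9 and 4 is a multiple of their lcm; here gcd(9, 4) = 1, so lcm(9, 4) = 9·4 = 36, so 36 ∣ n. Since 12 ∣ 36, it follows that 12 ∣ n.

Forward direction. This fails: take n = 12. Certainly 12 ∣ 12, but 9 ∤ 12.

The forward direction fails; the converse holds.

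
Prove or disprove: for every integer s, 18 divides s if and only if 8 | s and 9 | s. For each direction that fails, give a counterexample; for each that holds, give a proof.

(⇒) This fails: take s = 18. Certainly 18 ∣ 18, but 8 ∤ 18.

(⇐) Suppose 8 ∣ s and 9 ∣ s. Any common multiple of 8 and 9 is a multiple of their lcm; here gcd(8, 9) = 1, so lcm(8, 9) = 8·9 = 72, so 72 ∣ s. Since 18 ∣ 72, it follows that 18 ∣ s.

Not equivalent: only (⇐) holds.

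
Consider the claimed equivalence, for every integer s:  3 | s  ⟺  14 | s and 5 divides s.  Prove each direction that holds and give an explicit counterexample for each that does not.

Neither direction holds.

(⟹) This fails: take s = 3. Certainly 3 ∣ 3, but 14 ∤ 3.

(⟸) This fails: take s = 70. Both 14 ∣ 70 and 5 ∣ 70, yet 70 is not a multiple of 3 (since 70 = 23·3 + 1), so 3 ∤ 70.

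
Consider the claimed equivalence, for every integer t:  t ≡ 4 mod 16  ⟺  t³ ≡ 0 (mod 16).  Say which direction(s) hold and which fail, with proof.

Only the forward direction holds.

[⇒] Suppose t ≡ 4 mod 16. Write t = 16j + 4. Then (16j + 4)³ = 4096j³ + 3072j² + 768j + 64 = 16(256j³ + 192j² + 48j + 4) + 0, so t³ ≡ 0 (mod 16).

[⇐] This fails: take t = 0. Then 0³ = 0 ≡ 0 (mod 16), yet 0 ≡ 0 (mod 16), not 4.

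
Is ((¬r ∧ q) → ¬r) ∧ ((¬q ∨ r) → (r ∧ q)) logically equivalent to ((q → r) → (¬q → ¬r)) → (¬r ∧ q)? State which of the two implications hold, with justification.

(→) This fails. Under r = T, q = T, the left side is true but the right side is false.

(←) This fails. Under r = T, q = F, the left side is false but the right side is true.

(⇒) fails and (⇐) fails.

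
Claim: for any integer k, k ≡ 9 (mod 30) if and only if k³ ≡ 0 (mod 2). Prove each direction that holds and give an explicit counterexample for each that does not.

Both directions fail.

(⟹) This fails: take k = 9. Then 9 ≡ 9 (mod 30), but 9³ = 729 ≡ 1 (mod 2), not 0.

(⟸) This fails: take k = 0. Then 0³ = 0 ≡ 0 (mod 2), yet 0 ≡ 0 (mod 30), not 9.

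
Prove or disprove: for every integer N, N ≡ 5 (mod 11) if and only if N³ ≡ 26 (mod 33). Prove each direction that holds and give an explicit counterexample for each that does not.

Not equivalent: only (⇐) holds.

(⇒) This fails: take N = 16. Then 16 ≡ 5 (mod 11), but 16³ = 4096 ≡ 4 (mod 33), not 26.

(⇐) Conversely, the residues r modulo 33 with r³ ≡ 26 (mod 33) are exactly {5}, and each is ≡ 5 (mod 11).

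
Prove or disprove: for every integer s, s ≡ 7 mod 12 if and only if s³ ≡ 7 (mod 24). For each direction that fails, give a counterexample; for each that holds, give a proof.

Only the reverse direction holds.

(⇒) This fails: take s = 19. Then 19 ≡ 7 (mod 12), but 19³ = 6859 ≡ 19 (mod 24), not 7.

(⇐) Conversely, the residues r modulo 24 with r³ ≡ 7 (mod 24) are exactly {7}, and each is ≡ 7 (mod 12).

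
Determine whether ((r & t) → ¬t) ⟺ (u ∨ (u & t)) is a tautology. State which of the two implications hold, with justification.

Neither implication holds.

Forward direction. This fails. Under u = F, t = F, r = F, the left side is true but the right side is false.

Converse. This fails. Under u = T, t = T, r = T, the left side is false but the right side is true.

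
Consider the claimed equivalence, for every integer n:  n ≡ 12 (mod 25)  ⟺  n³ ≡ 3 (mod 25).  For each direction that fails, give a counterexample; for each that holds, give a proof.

[⇒] Suppose n ≡ 12 (mod 25). Write n = 25j + 12. Then (25j + 12)³ = 15625j³ + 22500j² + 10800j + 1728 = 25(625j³ + 900j² + 432j + 69) + 3, so n³ ≡ 3 (mod 25).

[⇐] Conversely, suppose n³ ≡ 3 (mod 25). The only residue r in {0, …, 24} with r³ ≡ 3 (mod 25) is r = 12, so n ≡ 12 (mod 25).

Both directions hold; the statement is true.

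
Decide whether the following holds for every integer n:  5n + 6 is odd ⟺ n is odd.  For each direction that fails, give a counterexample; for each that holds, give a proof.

Both directions hold; the statement is true.

Forward direction. Suppose 5n + 6 is odd. Since 5 is odd, 5n and n have the same parity, so 5n + 6 ≡ n + 6 (mod 2). As 6 is even, 5n + 6 is odd exactly when n is odd. Thus n is odd.

Converse. Suppose n is odd; write n = 2j + 1. Then 5n + 6 = 5·(2j + 1) + 6 = 2·5j + 11, which is odd.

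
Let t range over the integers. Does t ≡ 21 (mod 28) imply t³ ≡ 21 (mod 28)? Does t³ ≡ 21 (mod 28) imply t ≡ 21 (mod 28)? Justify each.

Both implications hold.

(⇒) Suppose t ≡ 21 (mod 28). Write t = 28j + 21. Then (28j + 21)³ = 21952j³ + 49392j² + 37044j + 9261 = 28(784j³ + 1764j² + 1323j + 330) + 21, so t³ ≡ 21 (mod 28).

(⇐) Conversely, suppose t³ ≡ 21 (mod 28). The only residue r in {0, …, 27} with r³ ≡ 21 (mod 28) is r = 21, so t ≡ 21 (mod 28).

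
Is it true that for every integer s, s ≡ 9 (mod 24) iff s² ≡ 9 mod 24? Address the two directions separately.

Only the forward implication holds.

(→) Suppose s ≡ 9 (mod 24). Write s = 24j + 9. Then (24j + 9)² = 576j² + 432j + 81 = 24(24j² + 18j + 3) + 9, so s² ≡ 9 (mod 24).

(←) This fails: take s = 3. Then 3² = 9 ≡ 9 (mod 24), yet 3 ≡ 3 (mod 24), not 9.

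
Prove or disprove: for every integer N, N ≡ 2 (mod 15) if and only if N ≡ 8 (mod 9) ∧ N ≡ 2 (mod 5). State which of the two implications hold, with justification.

(⟹) This fails: N = 32 gives 32 ≡ 2 (mod 15) but 32 ≡ 5 (mod 9), so the conjunction on the right does not hold.

(⟸) Conversely, if N ≡ 8 (mod 9) and N ≡ 2 (mod 5), then by the Chinese remainder theorem N ≡ 17 (mod 45). Since 17 ≡ 2 (mod 15) and 15 ∣ 45, we get N ≡ 2 (mod 15).

Only the converse holds.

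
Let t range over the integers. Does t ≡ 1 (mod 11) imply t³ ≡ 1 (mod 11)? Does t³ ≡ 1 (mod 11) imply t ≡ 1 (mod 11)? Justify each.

Both implications hold.

[⇒] Suppose t ≡ 1 (mod 11). Write t = 11j + 1. Then (11j + 1)³ = 1331j³ + 363j² + 33j + 1 = 11(121j³ + 33j² + 3j) + 1, so t³ ≡ 1 (mod 11).

[⇐] For the converse, argue contrapositively. If t ≢ 1 (mod 11), then t is congruent to one of 0, 2, 3, 4, 5, 6, 7, 8, 9, 10 modulo 11, and these give t³ ≡ 0, 8, 5, 9, 4, 7, 2, 6, 3, 10 respectively — never 1.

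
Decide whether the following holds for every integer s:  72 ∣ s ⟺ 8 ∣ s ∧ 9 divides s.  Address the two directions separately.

[⇒] If 72 ∣ s, write s = 72q. Since 72 = 9·8, s = 8·(9q), so 8 ∣ s; and since 72 = 8·9, s = 9·(8q), so 9 ∣ s.

[⇐] Suppose 8 ∣ s and 9 ∣ s. Any common multiple of 8 and 9 is a multiple of their lcm; here gcd(8, 9) = 1, so lcm(8, 9) = 8·9 = 72, so 72 ∣ s.

Both directions hold.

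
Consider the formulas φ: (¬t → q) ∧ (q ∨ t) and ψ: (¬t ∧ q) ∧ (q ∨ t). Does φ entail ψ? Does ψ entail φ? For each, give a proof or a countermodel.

Only the converse holds.

[⇒] This fails. Under q = F, t = T, the left side is true but the right side is false.

[⇐] Assume the antecedent. If q is true, (¬t → q) ∧ (q ∨ t) reduces to true regardless of the other variables. If q is false, the antecedent cannot hold. Either way (¬t → q) ∧ (q ∨ t) holds.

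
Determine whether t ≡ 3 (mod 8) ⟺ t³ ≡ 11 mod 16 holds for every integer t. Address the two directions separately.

(⇐) The residues r modulo 16 with r³ ≡ 11 (mod 16) are exactly {3}, and each is ≡ 3 (mod 8).

(⇒) This fails: take t = 11. Then 11 ≡ 3 (mod 8), but 11³ = 1331 ≡ 3 (mod 16), not 11.

Only the converse holds.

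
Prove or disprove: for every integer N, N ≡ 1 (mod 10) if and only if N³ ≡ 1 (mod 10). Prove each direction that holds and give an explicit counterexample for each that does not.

Both implications hold.

(⟹) Suppose N ≡ 1 (mod 10). Write N = 10j + 1. Then (10j + 1)³ = 1000j³ + 300j² + 30j + 1 = 10(100j³ + 30j² + 3j) + 1, so N³ ≡ 1 (mod 10).

(⟸) For the converse, argue contrapositively. If N ≢ 1 (mod 10), then N is congruent to one of 0, 2, 3, 4, 5, 6, 7, 8, 9 modulo 10, and these give N³ ≡ 0, 8, 7, 4, 5, 6, 3, 2, 9 respectively — never 1.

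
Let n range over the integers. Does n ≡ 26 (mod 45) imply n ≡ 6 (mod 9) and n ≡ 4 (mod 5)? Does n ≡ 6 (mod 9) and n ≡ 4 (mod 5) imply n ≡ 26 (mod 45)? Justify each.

(⇒) This fails: n = 26 gives 26 ≡ 26 (mod 45) but 26 ≡ 8 (mod 9), so the conjunction on the right does not hold.

(⇐) This fails: n = 24 satisfies both congruences on the right (24 ≡ 6 mod 9 and 24 ≡ 4 mod 5) yet 24 ≡ 24 (mod 45), not 26.

Neither implication holds.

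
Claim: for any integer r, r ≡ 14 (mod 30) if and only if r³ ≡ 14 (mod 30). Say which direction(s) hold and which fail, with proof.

(⟹) Suppose r ≡ 14 (mod 30). Write r = 30j + 14. Then (30j + 14)³ = 27000j³ + 37800j² + 17640j + 2744 = 30(900j³ + 1260j² + 588j + 91) + 14, so r³ ≡ 14 (mod 30).

(⟸) Conversely, suppose r³ ≡ 14 (mod 30). The only residue r in {0, …, 29} with r³ ≡ 14 (mod 30) is r = 14, so r ≡ 14 (mod 30).

Equivalent; both directions hold.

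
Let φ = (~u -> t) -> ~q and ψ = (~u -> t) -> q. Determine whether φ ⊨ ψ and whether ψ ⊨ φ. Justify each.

[⇒] This fails. Under q = F, u = T, t = F, the left side is true but the right side is false.

[⇐] This fails. Under q = T, u = T, t = F, the left side is false but the right side is true.

Neither implication holds.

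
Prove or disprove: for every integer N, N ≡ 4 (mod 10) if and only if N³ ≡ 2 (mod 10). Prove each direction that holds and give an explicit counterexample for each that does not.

Neither implication holds.

(→) This fails: take N = 4. Then 4 ≡ 4 (mod 10), but 4³ = 64 ≡ 4 (mod 10), not 2.

(←) This fails: take N = 8. Then 8³ = 512 ≡ 2 (mod 10), yet 8 ≡ 8 (mod 10), not 4.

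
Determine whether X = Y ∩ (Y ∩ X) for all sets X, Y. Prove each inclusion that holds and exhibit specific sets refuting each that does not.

(⊆) fails; (⊇) holds.

(⊆) This inclusion fails. Take X = {1}, Y = ∅; then 1 ∈ X but 1 ∉ Y ∩ (Y ∩ X).

(⊇) Let x ∈ Y ∩ (Y ∩ X). Then x ∈ X ∩ Y, from which x ∈ X.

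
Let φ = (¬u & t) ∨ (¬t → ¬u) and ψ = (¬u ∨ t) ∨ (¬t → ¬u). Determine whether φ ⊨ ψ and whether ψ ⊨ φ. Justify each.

[⇒] Assume the antecedent. If u is true, the antecedent forces (u = T, t = T), and (¬u ∨ t) ∨ (¬t → ¬u) holds there. If u is false, (¬u ∨ t) ∨ (¬t → ¬u) reduces to true regardless of the other variables. Either way (¬u ∨ t) ∨ (¬t → ¬u) holds.

[⇐] Assume the antecedent. If u is true, the antecedent forces (u = T, t = T), and (¬u & t) ∨ (¬t → ¬u) holds there. If u is false, (¬u & t) ∨ (¬t → ¬u) reduces to true regardless of the other variables. Either way (¬u & t) ∨ (¬t → ¬u) holds.

Both directions hold.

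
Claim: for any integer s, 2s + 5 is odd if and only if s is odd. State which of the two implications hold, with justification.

(⇒) This fails: take s = 6. Then 2s + 5 = 17, which is odd, yet s = 6 is even, not odd.

(⇐) Suppose s is odd. Since 2 is even, 2s is even for every s, so 2s + 5 has the same parity as 5, which is odd. Hence 2s + 5 is odd.

(⇒) fails; (⇐) holds.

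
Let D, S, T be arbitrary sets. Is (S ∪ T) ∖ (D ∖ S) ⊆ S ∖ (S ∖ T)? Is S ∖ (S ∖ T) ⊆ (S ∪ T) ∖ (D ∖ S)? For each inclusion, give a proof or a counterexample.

Only the reverse inclusion holds.

Forward inclusion. This inclusion fails. Take D = ∅, S = {1}, T = ∅; then 1 ∈ (S ∪ T) ∖ (D ∖ S) but 1 ∉ S ∖ (S ∖ T).

Reverse inclusion. Let x ∈ S ∖ (S ∖ T). Then either x ∈ S ∩ T and x ∉ D; or x ∈ D ∩ S ∩ T. In each case x ∈ (S ∪ T) ∖ (D ∖ S), so S ∖ (S ∖ T) ⊆ (S ∪ T) ∖ (D ∖ S).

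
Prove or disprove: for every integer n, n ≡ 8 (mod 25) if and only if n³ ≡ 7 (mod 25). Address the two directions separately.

Neither direction holds.

(→) This fails: take n = 8. Then 8 ≡ 8 (mod 25), but 8³ = 512 ≡ 12 (mod 25), not 7.

(←) This fails: take n = 18. Then 18³ = 5832 ≡ 7 (mod 25), yet 18 ≡ 18 (mod 25), not 8.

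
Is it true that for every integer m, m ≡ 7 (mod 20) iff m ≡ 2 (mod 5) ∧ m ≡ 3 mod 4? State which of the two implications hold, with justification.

(→) Suppose m ≡ 7 (mod 20); write m = 20j + 7. Since 5 ∣ 20, reducing mod 5 gives m ≡ 7 ≡ 2 (mod 5); since 4 ∣ 20, reducing mod 4 gives m ≡ 7 ≡ 3 (mod 4).

(←) Conversely, if m ≡ 2 (mod 5) and m ≡ 3 (mod 4), then by the Chinese remainder theorem m ≡ 7 (mod 20). This is exactly m ≡ 7 (mod 20).

Both directions hold; the statement is true.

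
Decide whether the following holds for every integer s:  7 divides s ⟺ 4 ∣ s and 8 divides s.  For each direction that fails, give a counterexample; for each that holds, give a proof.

[⇒] This fails: take s = 7. Certainly 7 ∣ 7, but 4 ∤ 7.

[⇐] This fails: take s = 8. Both 4 ∣ 8 and 8 ∣ 8, yet 8 is not a multiple of 7 (since 8 = 1·7 + 1), so 7 ∤ 8.

Both directions fail.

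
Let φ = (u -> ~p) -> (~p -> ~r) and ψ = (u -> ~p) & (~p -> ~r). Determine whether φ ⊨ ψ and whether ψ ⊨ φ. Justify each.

(⇒) fails; (⇐) holds.

(⇒) This fails. Under r = F, p = T, u = T, the left side is true but the right side is false.

(⇐) Assume the antecedent. If r is true, the antecedent forces (r = T, p = T, u = F), and (u -> ~p) -> (~p -> ~r) holds there. If r is false, (u -> ~p) -> (~p -> ~r) reduces to true regardless of the other variables. Either way (u -> ~p) -> (~p -> ~r) holds.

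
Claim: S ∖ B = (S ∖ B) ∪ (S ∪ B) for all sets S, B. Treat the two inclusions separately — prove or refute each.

Forward inclusion. Let x ∈ S ∖ B. Then x ∈ S and x ∉ B, from which x ∈ (S ∖ B) ∪ (S ∪ B).

Reverse inclusion. This inclusion fails. Take S = ∅, B = {1}; then 1 ∈ (S ∖ B) ∪ (S ∪ B) but 1 ∉ S ∖ B.

Only the forward inclusion holds.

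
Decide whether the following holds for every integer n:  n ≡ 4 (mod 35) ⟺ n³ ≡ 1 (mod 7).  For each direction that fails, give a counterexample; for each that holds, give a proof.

The forward direction holds; the converse fails.

(→) Suppose n ≡ 4 (mod 35). Then n³ ≡ 4³ = 64 (mod 35), and since 7 ∣ 35, also n³ ≡ 1 (mod 7).

(←) This fails: take n = 1. Then 1³ = 1 ≡ 1 (mod 7), yet 1 ≡ 1 (mod 35), not 4.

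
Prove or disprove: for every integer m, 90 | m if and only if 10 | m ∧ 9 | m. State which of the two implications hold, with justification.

Forward direction. If 90 ∣ m, write m = 90q. Since 90 = 9·10, m = 10·(9q), so 10 ∣ m; and since 90 = 10·9, m = 9·(10q), so 9 ∣ m.

Converse. Suppose 10 ∣ m and 9 ∣ m. Any common multiple of 10 and 9 is a multiple of their lcm; here gcd(10, 9) = 1, so lcm(10, 9) = 10·9 = 90, so 90 ∣ m.

Both directions hold; the statement is true.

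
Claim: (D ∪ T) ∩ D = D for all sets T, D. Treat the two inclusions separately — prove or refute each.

Both inclusions hold; the sets are equal.

Forward inclusion. Let x ∈ (D ∪ T) ∩ D. Then either x ∈ D and x ∉ T; or x ∈ T ∩ D. In each case x ∈ D, so (D ∪ T) ∩ D ⊆ D.

Reverse inclusion. Let x ∈ D. Then either x ∈ D and x ∉ T; or x ∈ T ∩ D. In each case x ∈ (D ∪ T) ∩ D, so D ⊆ (D ∪ T) ∩ D.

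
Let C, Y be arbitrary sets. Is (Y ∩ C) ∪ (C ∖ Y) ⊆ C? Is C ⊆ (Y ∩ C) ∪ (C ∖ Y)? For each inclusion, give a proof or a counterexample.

Both inclusions hold.

(⊆) Let x ∈ (Y ∩ C) ∪ (C ∖ Y). Then either x ∈ C and x ∉ Y; or x ∈ C ∩ Y. In each case x ∈ C, so (Y ∩ C) ∪ (C ∖ Y) ⊆ C.

(⊇) Let x ∈ C. Then either x ∈ C and x ∉ Y; or x ∈ C ∩ Y. In each case x ∈ (Y ∩ C) ∪ (C ∖ Y), so C ⊆ (Y ∩ C) ∪ (C ∖ Y).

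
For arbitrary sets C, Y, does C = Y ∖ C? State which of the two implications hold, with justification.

Neither inclusion holds.

(⊆) This inclusion fails. Take C = {1}, Y = ∅; then 1 ∈ C but 1 ∉ Y ∖ C.

(⊇) This inclusion fails. Take C = ∅, Y = {1}; then 1 ∈ Y ∖ C but 1 ∉ C.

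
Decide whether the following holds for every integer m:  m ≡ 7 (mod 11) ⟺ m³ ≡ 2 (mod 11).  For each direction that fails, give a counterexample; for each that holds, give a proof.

(⇒) Suppose m ≡ 7 (mod 11). Write m = 11j + 7. Then (11j + 7)³ = 1331j³ + 2541j² + 1617j + 343 = 11(121j³ + 231j² + 147j + 31) + 2, so m³ ≡ 2 (mod 11).

(⇐) Conversely, suppose m³ ≡ 2 (mod 11). The only residue r in {0, …, 10} with r³ ≡ 2 (mod 11) is r = 7, so m ≡ 7 (mod 11).

Equivalent; both directions hold.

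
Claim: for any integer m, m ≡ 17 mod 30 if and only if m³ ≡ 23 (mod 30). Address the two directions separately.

(⟸) Suppose m³ ≡ 23 (mod 30). The only residue r in {0, …, 29} with r³ ≡ 23 (mod 30) is r = 17, so m ≡ 17 (mod 30).

(⟹) Suppose m ≡ 17 mod 30. Write m = 30j + 17. Then (30j + 17)³ = 27000j³ + 45900j² + 26010j + 4913 = 30(900j³ + 1530j² + 867j + 163) + 23, so m³ ≡ 23 (mod 30).

Equivalent; both directions hold.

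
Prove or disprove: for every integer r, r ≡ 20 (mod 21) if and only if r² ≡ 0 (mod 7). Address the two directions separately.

Both directions fail.

(→) This fails: take r = 20. Then 20 ≡ 20 (mod 21), but 20² = 400 ≡ 1 (mod 7), not 0.

(←) This fails: take r = 0. Then 0² = 0 ≡ 0 (mod 7), yet 0 ≡ 0 (mod 21), not 20.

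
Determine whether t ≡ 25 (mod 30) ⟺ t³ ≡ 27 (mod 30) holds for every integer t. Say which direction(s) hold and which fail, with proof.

(⇒) This fails: take t = 25. Then 25 ≡ 25 (mod 30), but 25³ = 15625 ≡ 25 (mod 30), not 27.

(⇐) This fails: take t = 3. Then 3³ = 27 ≡ 27 (mod 30), yet 3 ≡ 3 (mod 30), not 25.

Neither direction holds.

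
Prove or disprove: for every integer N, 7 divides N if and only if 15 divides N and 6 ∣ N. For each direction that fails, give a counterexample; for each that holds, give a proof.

[⇒] This fails: take N = 7. Certainly 7 ∣ 7, but 15 ∤ 7.

[⇐] This fails: take N = 30. Both 15 ∣ 30 and 6 ∣ 30, yet 30 is not a multiple of 7 (since 30 = 4·7 + 2), so 7 ∤ 30.

Neither direction holds.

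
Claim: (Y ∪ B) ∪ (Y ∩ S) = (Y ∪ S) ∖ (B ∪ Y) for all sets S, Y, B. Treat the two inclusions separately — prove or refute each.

(⟹) This inclusion fails. Take S = ∅, Y = {1}, B = ∅; then 1 ∈ (Y ∪ B) ∪ (Y ∩ S) but 1 ∉ (Y ∪ S) ∖ (B ∪ Y).

(⟸) This inclusion fails. Take S = {1}, Y = ∅, B = ∅; then 1 ∈ (Y ∪ S) ∖ (B ∪ Y) but 1 ∉ (Y ∪ B) ∪ (Y ∩ S).

Neither inclusion holds.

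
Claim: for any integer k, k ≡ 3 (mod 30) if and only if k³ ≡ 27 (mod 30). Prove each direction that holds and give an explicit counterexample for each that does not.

(→) Suppose k ≡ 3 (mod 30). Write k = 30j + 3. Then (30j + 3)³ = 27000j³ + 8100j² + 810j + 27 = 30(900j³ + 270j² + 27j) + 27, so k³ ≡ 27 (mod 30).

(←) Conversely, suppose k³ ≡ 27 (mod 30). The only residue r in {0, …, 29} with r³ ≡ 27 (mod 30) is r = 3, so k ≡ 3 (mod 30).

Both implications hold.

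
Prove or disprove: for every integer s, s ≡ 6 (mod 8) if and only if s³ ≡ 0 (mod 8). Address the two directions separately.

The forward direction holds; the converse fails.

Converse. This fails: take s = 0. Then 0³ = 0 ≡ 0 (mod 8), yet 0 ≡ 0 (mod 8), not 6.

Forward direction. Suppose s ≡ 6 (mod 8). Write s = 8j + 6. Then (8j + 6)³ = 512j³ + 1152j² + 864j + 216 = 8(64j³ + 144j² + 108j + 27) + 0, so s³ ≡ 0 (mod 8).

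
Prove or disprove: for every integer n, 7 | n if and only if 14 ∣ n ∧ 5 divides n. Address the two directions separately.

(⇒) This fails: take n = 7. Certainly 7 ∣ 7, but 14 ∤ 7.

(⇐) Suppose 14 ∣ n and 5 ∣ n. Any common multiple of 14 and 5 is a multiple of their lcm; here gcd(14, 5) = 1, so lcm(14, 5) = 14·5 = 70, so 70 ∣ n. Since 7 ∣ 70, it follows that 7 ∣ n.

(⇒) fails; (⇐) holds.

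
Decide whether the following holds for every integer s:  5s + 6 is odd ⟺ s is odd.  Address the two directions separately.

(⟹) Suppose 5s + 6 is odd. Since 5 is odd, 5s and s have the same parity, so 5s + 6 ≡ s + 6 (mod 2). As 6 is even, 5s + 6 is odd exactly when s is odd. Thus s is odd.

(⟸) Conversely, suppose s is odd; write s = 2j + 1. Then 5s + 6 = 5·(2j + 1) + 6 = 2·5j + 11, which is odd.

Both directions hold.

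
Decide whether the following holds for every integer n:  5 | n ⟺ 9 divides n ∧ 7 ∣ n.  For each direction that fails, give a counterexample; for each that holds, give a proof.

(⇒) fails and (⇐) fails.

[⇒] This fails: take n = 5. Certainly 5 ∣ 5, but 9 ∤ 5.

[⇐] This fails: take n = 63. Both 9 ∣ 63 and 7 ∣ 63, yet 63 is not a multiple of 5 (since 63 = 12·5 + 3), so 5 ∤ 63.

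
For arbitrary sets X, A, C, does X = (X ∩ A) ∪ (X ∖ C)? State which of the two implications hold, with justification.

The sets are not equal: only the reverse inclusion holds.

(⊆) This inclusion fails. Take X = {1}, A = ∅, C = {1}; then 1 ∈ X but 1 ∉ (X ∩ A) ∪ (X ∖ C).

(⊇) Let x ∈ (X ∩ A) ∪ (X ∖ C). Then either x ∈ X and x ∉ A, C; or x ∈ X ∩ A and x ∉ C; or x ∈ X ∩ A ∩ C. In each case x ∈ X, so (X ∩ A) ∪ (X ∖ C) ⊆ X.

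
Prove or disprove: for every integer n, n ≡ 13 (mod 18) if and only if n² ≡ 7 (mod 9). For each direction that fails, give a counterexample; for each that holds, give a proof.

Only the forward implication holds.

[⇒] Suppose n ≡ 13 (mod 18). Then n² ≡ 13² = 169 (mod 18), and since 9 ∣ 18, also n² ≡ 7 (mod 9).

[⇐] This fails: take n = 4. Then 4² = 16 ≡ 7 (mod 9), yet 4 ≡ 4 (mod 18), not 13.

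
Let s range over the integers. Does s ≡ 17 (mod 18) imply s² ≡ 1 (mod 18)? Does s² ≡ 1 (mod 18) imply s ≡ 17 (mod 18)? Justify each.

[⇒] Suppose s ≡ 17 (mod 18). Write s = 18j + 17. Then (18j + 17)² = 324j² + 612j + 289 = 18(18j² + 34j + 16) + 1, so s² ≡ 1 (mod 18).

[⇐] This fails: take s = 1. Then 1² = 1 ≡ 1 (mod 18), yet 1 ≡ 1 (mod 18), not 17.

Only the forward direction holds.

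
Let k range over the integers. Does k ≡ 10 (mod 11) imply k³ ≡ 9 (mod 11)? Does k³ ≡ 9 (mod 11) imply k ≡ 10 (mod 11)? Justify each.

Neither direction holds.

Forward direction. This fails: take k = 10. Then 10 ≡ 10 (mod 11), but 10³ = 1000 ≡ 10 (mod 11), not 9.

Converse. This fails: take k = 4. Then 4³ = 64 ≡ 9 (mod 11), yet 4 ≡ 4 (mod 11), not 10.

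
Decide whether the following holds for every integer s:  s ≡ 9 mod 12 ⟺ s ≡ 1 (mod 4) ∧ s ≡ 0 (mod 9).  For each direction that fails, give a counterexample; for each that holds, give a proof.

(→) This fails: s = 21 gives 21 ≡ 9 (mod 12) but 21 ≡ 3 (mod 9), so the conjunction on the right does not hold.

(←) Conversely, if s ≡ 1 (mod 4) and s ≡ 0 (mod 9), then by the Chinese remainder theorem s ≡ 9 (mod 36). Since 9 ≡ 9 (mod 12) and 12 ∣ 36, we get s ≡ 9 (mod 12).

Only the converse holds.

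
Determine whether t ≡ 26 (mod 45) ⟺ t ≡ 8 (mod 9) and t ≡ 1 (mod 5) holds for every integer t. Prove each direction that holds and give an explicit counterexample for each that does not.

(⟹) Suppose t ≡ 26 (mod 45); write t = 45j + 26. Since 9 ∣ 45, reducing mod 9 gives t ≡ 26 ≡ 8 (mod 9); since 5 ∣ 45, reducing mod 5 gives t ≡ 26 ≡ 1 (mod 5).

(⟸) Conversely, if t ≡ 8 (mod 9) and t ≡ 1 (mod 5), then by the Chinese remainder theorem t ≡ 26 (mod 45). This is exactly t ≡ 26 (mod 45).

Both directions hold.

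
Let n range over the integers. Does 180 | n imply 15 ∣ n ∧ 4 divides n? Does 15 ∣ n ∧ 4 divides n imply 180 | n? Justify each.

(→) If 180 ∣ n, write n = 180q. Since 180 = 12·15, n = 15·(12q), so 15 ∣ n; and since 180 = 45·4, n = 4·(45q), so 4 ∣ n.

(←) This fails: take n = 60. Both 15 ∣ 60 and 4 ∣ 60, yet 60 is not a multiple of 180 (since 60 = 0·180 + 60), so 180 ∤ 60.

The forward direction holds; the converse fails.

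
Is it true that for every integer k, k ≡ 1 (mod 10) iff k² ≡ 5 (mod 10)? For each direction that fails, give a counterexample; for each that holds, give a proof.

(→) This fails: take k = 1. Then 1 ≡ 1 (mod 10), but 1² = 1 ≡ 1 (mod 10), not 5.

(←) This fails: take k = 5. Then 5² = 25 ≡ 5 (mod 10), yet 5 ≡ 5 (mod 10), not 1.

Neither implication holds.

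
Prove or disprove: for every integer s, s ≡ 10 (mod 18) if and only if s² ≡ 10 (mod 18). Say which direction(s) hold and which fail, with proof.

Only the forward implication holds.

Forward direction. Suppose s ≡ 10 (mod 18). Write s = 18j + 10. Then (18j + 10)² = 324j² + 360j + 100 = 18(18j² + 20j + 5) + 10, so s² ≡ 10 (mod 18).

Converse. This fails: take s = 8. Then 8² = 64 ≡ 10 (mod 18), yet 8 ≡ 8 (mod 18), not 10.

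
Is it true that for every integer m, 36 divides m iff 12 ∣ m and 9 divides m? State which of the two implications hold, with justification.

(→) If 36 ∣ m, write m = 36q. Since 36 = 3·12, m = 12·(3q), so 12 ∣ m; and since 36 = 4·9, m = 9·(4q), so 9 ∣ m.

(←) Suppose 12 ∣ m and 9 ∣ m. Any common multiple of 12 and 9 is a multiple of their lcm; here lcm(12, 9) = 12·9/gcd(12, 9) = 108/3 = 36, so 36 ∣ m.

Both directions hold.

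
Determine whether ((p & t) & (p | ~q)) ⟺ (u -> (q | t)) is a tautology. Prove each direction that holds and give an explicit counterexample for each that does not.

(⇒) holds; (⇐) fails.

(⟹) Assume the antecedent. If q is true, u -> (q | t) reduces to true regardless of the other variables. If q is false, the antecedent forces (q = F, p = T, u = F, t = T) or (q = F, p = T, u = T, t = T), and u -> (q | t) holds there. Either way u -> (q | t) holds.

(⟸) This fails. Under q = F, p = F, u = F, t = F, the left side is false but the right side is true.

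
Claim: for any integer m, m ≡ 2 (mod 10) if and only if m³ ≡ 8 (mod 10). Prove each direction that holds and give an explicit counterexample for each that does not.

The biconditional holds.

(⇒) Suppose m ≡ 2 (mod 10). Write m = 10j + 2. Then (10j + 2)³ = 1000j³ + 600j² + 120j + 8 = 10(100j³ + 60j² + 12j) + 8, so m³ ≡ 8 (mod 10).

(⇐) Conversely, suppose m³ ≡ 8 (mod 10). The only residue r in {0, …, 9} with r³ ≡ 8 (mod 10) is r = 2, so m ≡ 2 (mod 10).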